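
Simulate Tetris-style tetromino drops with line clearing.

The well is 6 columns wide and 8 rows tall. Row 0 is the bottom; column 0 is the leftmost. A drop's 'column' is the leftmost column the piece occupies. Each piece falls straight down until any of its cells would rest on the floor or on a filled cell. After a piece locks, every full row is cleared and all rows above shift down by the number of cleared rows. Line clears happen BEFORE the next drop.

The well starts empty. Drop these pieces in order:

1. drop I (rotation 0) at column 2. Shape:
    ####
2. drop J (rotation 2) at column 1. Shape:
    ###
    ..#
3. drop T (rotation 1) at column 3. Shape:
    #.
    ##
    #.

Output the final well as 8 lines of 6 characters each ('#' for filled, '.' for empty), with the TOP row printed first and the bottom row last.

Answer: ......
......
...#..
...##.
...#..
.###..
...#..
..####

Derivation:
Drop 1: I rot0 at col 2 lands with bottom-row=0; cleared 0 line(s) (total 0); column heights now [0 0 1 1 1 1], max=1
Drop 2: J rot2 at col 1 lands with bottom-row=1; cleared 0 line(s) (total 0); column heights now [0 3 3 3 1 1], max=3
Drop 3: T rot1 at col 3 lands with bottom-row=3; cleared 0 line(s) (total 0); column heights now [0 3 3 6 5 1], max=6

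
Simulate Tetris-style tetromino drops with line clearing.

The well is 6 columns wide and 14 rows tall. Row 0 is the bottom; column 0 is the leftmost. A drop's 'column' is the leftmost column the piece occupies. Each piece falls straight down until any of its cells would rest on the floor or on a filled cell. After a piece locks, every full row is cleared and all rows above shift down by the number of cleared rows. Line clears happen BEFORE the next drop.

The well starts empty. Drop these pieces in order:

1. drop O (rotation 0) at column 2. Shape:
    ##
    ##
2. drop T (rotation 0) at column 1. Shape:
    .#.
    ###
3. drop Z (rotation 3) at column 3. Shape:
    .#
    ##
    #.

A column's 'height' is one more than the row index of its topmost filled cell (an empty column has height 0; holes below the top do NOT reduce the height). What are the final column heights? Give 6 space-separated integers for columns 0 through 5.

Answer: 0 3 4 5 6 0

Derivation:
Drop 1: O rot0 at col 2 lands with bottom-row=0; cleared 0 line(s) (total 0); column heights now [0 0 2 2 0 0], max=2
Drop 2: T rot0 at col 1 lands with bottom-row=2; cleared 0 line(s) (total 0); column heights now [0 3 4 3 0 0], max=4
Drop 3: Z rot3 at col 3 lands with bottom-row=3; cleared 0 line(s) (total 0); column heights now [0 3 4 5 6 0], max=6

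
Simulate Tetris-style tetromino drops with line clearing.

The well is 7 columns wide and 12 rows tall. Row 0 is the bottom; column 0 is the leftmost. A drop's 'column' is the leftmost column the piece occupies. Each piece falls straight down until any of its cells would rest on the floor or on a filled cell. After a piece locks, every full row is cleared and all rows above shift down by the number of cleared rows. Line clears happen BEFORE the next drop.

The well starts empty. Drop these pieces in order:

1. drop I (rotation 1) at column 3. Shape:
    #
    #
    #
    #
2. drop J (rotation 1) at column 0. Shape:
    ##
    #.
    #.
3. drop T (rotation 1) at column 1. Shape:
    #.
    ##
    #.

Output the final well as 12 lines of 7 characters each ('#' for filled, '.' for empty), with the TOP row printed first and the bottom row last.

Drop 1: I rot1 at col 3 lands with bottom-row=0; cleared 0 line(s) (total 0); column heights now [0 0 0 4 0 0 0], max=4
Drop 2: J rot1 at col 0 lands with bottom-row=0; cleared 0 line(s) (total 0); column heights now [3 3 0 4 0 0 0], max=4
Drop 3: T rot1 at col 1 lands with bottom-row=3; cleared 0 line(s) (total 0); column heights now [3 6 5 4 0 0 0], max=6

Answer: .......
.......
.......
.......
.......
.......
.#.....
.##....
.#.#...
##.#...
#..#...
#..#...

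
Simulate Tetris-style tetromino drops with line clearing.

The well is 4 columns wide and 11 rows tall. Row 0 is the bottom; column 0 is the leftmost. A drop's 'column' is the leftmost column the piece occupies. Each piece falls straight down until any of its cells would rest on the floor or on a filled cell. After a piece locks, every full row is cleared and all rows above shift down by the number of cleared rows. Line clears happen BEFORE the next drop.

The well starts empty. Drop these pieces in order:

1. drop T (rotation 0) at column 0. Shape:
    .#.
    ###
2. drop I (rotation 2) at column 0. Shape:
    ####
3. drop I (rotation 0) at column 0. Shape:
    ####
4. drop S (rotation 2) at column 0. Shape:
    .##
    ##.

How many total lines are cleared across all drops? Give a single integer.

Answer: 2

Derivation:
Drop 1: T rot0 at col 0 lands with bottom-row=0; cleared 0 line(s) (total 0); column heights now [1 2 1 0], max=2
Drop 2: I rot2 at col 0 lands with bottom-row=2; cleared 1 line(s) (total 1); column heights now [1 2 1 0], max=2
Drop 3: I rot0 at col 0 lands with bottom-row=2; cleared 1 line(s) (total 2); column heights now [1 2 1 0], max=2
Drop 4: S rot2 at col 0 lands with bottom-row=2; cleared 0 line(s) (total 2); column heights now [3 4 4 0], max=4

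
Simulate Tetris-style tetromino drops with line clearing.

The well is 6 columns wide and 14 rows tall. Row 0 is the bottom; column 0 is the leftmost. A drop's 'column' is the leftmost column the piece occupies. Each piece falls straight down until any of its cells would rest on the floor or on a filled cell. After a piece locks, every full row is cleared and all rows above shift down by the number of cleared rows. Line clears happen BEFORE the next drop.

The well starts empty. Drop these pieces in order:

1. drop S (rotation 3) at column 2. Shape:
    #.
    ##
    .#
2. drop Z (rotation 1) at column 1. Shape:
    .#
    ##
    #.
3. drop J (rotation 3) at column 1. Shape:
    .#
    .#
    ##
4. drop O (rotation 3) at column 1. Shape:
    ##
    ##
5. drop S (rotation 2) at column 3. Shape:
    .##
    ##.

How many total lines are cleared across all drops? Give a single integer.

Answer: 0

Derivation:
Drop 1: S rot3 at col 2 lands with bottom-row=0; cleared 0 line(s) (total 0); column heights now [0 0 3 2 0 0], max=3
Drop 2: Z rot1 at col 1 lands with bottom-row=2; cleared 0 line(s) (total 0); column heights now [0 4 5 2 0 0], max=5
Drop 3: J rot3 at col 1 lands with bottom-row=5; cleared 0 line(s) (total 0); column heights now [0 6 8 2 0 0], max=8
Drop 4: O rot3 at col 1 lands with bottom-row=8; cleared 0 line(s) (total 0); column heights now [0 10 10 2 0 0], max=10
Drop 5: S rot2 at col 3 lands with bottom-row=2; cleared 0 line(s) (total 0); column heights now [0 10 10 3 4 4], max=10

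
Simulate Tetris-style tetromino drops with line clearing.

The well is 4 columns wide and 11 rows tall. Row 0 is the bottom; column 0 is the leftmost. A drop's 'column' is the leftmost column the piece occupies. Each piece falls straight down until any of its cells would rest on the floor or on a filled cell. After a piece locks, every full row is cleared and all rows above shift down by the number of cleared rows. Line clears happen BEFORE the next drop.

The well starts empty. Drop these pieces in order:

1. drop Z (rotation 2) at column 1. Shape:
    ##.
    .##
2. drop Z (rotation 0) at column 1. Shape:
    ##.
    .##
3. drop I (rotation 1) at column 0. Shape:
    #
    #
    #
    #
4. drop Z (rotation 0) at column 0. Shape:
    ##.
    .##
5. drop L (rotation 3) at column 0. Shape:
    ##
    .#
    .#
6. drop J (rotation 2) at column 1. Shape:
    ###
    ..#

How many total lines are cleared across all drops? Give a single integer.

Drop 1: Z rot2 at col 1 lands with bottom-row=0; cleared 0 line(s) (total 0); column heights now [0 2 2 1], max=2
Drop 2: Z rot0 at col 1 lands with bottom-row=2; cleared 0 line(s) (total 0); column heights now [0 4 4 3], max=4
Drop 3: I rot1 at col 0 lands with bottom-row=0; cleared 0 line(s) (total 0); column heights now [4 4 4 3], max=4
Drop 4: Z rot0 at col 0 lands with bottom-row=4; cleared 0 line(s) (total 0); column heights now [6 6 5 3], max=6
Drop 5: L rot3 at col 0 lands with bottom-row=6; cleared 0 line(s) (total 0); column heights now [9 9 5 3], max=9
Drop 6: J rot2 at col 1 lands with bottom-row=8; cleared 0 line(s) (total 0); column heights now [9 10 10 10], max=10

Answer: 0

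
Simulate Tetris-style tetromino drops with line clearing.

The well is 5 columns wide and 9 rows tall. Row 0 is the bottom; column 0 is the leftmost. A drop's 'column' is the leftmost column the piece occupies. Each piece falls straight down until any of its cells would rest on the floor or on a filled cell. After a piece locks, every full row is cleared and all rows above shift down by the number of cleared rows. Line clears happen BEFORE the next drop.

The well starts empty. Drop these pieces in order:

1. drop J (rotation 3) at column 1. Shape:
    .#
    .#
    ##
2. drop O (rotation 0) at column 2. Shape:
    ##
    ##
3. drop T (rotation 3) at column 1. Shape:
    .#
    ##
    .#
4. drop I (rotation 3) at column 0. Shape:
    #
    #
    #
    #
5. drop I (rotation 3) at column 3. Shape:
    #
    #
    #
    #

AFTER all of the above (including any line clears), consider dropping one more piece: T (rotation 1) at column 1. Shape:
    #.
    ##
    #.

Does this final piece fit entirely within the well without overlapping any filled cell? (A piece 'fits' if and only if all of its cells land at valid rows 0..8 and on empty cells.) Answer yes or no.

Answer: no

Derivation:
Drop 1: J rot3 at col 1 lands with bottom-row=0; cleared 0 line(s) (total 0); column heights now [0 1 3 0 0], max=3
Drop 2: O rot0 at col 2 lands with bottom-row=3; cleared 0 line(s) (total 0); column heights now [0 1 5 5 0], max=5
Drop 3: T rot3 at col 1 lands with bottom-row=5; cleared 0 line(s) (total 0); column heights now [0 7 8 5 0], max=8
Drop 4: I rot3 at col 0 lands with bottom-row=0; cleared 0 line(s) (total 0); column heights now [4 7 8 5 0], max=8
Drop 5: I rot3 at col 3 lands with bottom-row=5; cleared 0 line(s) (total 0); column heights now [4 7 8 9 0], max=9
Test piece T rot1 at col 1 (width 2): heights before test = [4 7 8 9 0]; fits = False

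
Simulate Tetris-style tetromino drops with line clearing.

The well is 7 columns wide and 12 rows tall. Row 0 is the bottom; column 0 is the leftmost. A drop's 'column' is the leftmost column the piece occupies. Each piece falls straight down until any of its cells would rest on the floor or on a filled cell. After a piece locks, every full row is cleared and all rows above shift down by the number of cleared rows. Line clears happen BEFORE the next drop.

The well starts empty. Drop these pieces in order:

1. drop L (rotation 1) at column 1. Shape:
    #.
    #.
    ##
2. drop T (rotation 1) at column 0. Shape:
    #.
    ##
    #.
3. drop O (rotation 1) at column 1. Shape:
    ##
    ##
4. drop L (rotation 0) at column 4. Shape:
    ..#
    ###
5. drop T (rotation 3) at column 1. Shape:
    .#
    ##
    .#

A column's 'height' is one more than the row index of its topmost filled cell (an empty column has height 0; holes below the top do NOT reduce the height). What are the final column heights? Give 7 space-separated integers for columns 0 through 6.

Drop 1: L rot1 at col 1 lands with bottom-row=0; cleared 0 line(s) (total 0); column heights now [0 3 1 0 0 0 0], max=3
Drop 2: T rot1 at col 0 lands with bottom-row=2; cleared 0 line(s) (total 0); column heights now [5 4 1 0 0 0 0], max=5
Drop 3: O rot1 at col 1 lands with bottom-row=4; cleared 0 line(s) (total 0); column heights now [5 6 6 0 0 0 0], max=6
Drop 4: L rot0 at col 4 lands with bottom-row=0; cleared 0 line(s) (total 0); column heights now [5 6 6 0 1 1 2], max=6
Drop 5: T rot3 at col 1 lands with bottom-row=6; cleared 0 line(s) (total 0); column heights now [5 8 9 0 1 1 2], max=9

Answer: 5 8 9 0 1 1 2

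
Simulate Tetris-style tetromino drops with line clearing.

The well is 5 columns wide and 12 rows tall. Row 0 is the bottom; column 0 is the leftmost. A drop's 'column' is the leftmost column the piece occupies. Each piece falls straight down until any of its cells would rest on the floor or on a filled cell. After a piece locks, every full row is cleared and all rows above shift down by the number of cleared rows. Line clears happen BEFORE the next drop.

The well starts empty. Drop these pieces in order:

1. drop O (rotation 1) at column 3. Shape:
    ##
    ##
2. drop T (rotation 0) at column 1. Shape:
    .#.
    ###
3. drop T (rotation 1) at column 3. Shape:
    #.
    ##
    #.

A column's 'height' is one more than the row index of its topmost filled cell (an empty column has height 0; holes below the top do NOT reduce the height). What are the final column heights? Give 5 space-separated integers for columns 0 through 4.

Drop 1: O rot1 at col 3 lands with bottom-row=0; cleared 0 line(s) (total 0); column heights now [0 0 0 2 2], max=2
Drop 2: T rot0 at col 1 lands with bottom-row=2; cleared 0 line(s) (total 0); column heights now [0 3 4 3 2], max=4
Drop 3: T rot1 at col 3 lands with bottom-row=3; cleared 0 line(s) (total 0); column heights now [0 3 4 6 5], max=6

Answer: 0 3 4 6 5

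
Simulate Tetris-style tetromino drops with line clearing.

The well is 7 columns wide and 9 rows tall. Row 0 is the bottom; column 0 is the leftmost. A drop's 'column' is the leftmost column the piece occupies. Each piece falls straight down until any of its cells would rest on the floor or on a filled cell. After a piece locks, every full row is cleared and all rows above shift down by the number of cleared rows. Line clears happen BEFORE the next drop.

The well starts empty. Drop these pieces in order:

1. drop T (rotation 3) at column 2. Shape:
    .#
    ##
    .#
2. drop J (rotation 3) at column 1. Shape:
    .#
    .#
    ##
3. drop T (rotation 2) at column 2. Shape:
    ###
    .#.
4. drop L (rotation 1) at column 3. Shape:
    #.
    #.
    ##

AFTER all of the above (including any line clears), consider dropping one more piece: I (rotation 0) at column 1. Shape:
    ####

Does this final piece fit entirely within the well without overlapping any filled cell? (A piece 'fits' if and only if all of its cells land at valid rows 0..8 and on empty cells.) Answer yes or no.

Answer: no

Derivation:
Drop 1: T rot3 at col 2 lands with bottom-row=0; cleared 0 line(s) (total 0); column heights now [0 0 2 3 0 0 0], max=3
Drop 2: J rot3 at col 1 lands with bottom-row=2; cleared 0 line(s) (total 0); column heights now [0 3 5 3 0 0 0], max=5
Drop 3: T rot2 at col 2 lands with bottom-row=4; cleared 0 line(s) (total 0); column heights now [0 3 6 6 6 0 0], max=6
Drop 4: L rot1 at col 3 lands with bottom-row=6; cleared 0 line(s) (total 0); column heights now [0 3 6 9 7 0 0], max=9
Test piece I rot0 at col 1 (width 4): heights before test = [0 3 6 9 7 0 0]; fits = False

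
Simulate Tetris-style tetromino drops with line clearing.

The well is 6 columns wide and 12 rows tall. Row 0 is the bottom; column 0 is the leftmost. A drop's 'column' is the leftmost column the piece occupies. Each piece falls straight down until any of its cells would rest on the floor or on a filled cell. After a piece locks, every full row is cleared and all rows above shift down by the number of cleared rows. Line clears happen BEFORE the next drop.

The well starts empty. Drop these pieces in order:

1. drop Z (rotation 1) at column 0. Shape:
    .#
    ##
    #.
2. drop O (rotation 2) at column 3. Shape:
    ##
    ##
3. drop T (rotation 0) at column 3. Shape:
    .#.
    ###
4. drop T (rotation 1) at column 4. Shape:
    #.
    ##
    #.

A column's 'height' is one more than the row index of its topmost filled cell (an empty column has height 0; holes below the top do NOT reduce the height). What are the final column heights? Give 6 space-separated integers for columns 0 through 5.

Answer: 2 3 0 3 7 6

Derivation:
Drop 1: Z rot1 at col 0 lands with bottom-row=0; cleared 0 line(s) (total 0); column heights now [2 3 0 0 0 0], max=3
Drop 2: O rot2 at col 3 lands with bottom-row=0; cleared 0 line(s) (total 0); column heights now [2 3 0 2 2 0], max=3
Drop 3: T rot0 at col 3 lands with bottom-row=2; cleared 0 line(s) (total 0); column heights now [2 3 0 3 4 3], max=4
Drop 4: T rot1 at col 4 lands with bottom-row=4; cleared 0 line(s) (total 0); column heights now [2 3 0 3 7 6], max=7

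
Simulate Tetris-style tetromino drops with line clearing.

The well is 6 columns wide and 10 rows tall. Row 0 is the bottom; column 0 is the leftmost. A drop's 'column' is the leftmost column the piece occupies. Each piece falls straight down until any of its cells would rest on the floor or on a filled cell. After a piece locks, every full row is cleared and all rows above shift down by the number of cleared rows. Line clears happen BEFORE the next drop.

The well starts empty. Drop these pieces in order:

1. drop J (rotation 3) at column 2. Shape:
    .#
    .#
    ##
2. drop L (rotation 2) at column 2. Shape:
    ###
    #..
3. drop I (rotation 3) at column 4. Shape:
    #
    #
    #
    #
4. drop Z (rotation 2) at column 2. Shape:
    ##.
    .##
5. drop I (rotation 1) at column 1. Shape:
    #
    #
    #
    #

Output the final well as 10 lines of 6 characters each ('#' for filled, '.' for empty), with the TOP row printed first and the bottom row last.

Answer: ..##..
...##.
....#.
....#.
....#.
....#.
.####.
.###..
.#.#..
.###..

Derivation:
Drop 1: J rot3 at col 2 lands with bottom-row=0; cleared 0 line(s) (total 0); column heights now [0 0 1 3 0 0], max=3
Drop 2: L rot2 at col 2 lands with bottom-row=2; cleared 0 line(s) (total 0); column heights now [0 0 4 4 4 0], max=4
Drop 3: I rot3 at col 4 lands with bottom-row=4; cleared 0 line(s) (total 0); column heights now [0 0 4 4 8 0], max=8
Drop 4: Z rot2 at col 2 lands with bottom-row=8; cleared 0 line(s) (total 0); column heights now [0 0 10 10 9 0], max=10
Drop 5: I rot1 at col 1 lands with bottom-row=0; cleared 0 line(s) (total 0); column heights now [0 4 10 10 9 0], max=10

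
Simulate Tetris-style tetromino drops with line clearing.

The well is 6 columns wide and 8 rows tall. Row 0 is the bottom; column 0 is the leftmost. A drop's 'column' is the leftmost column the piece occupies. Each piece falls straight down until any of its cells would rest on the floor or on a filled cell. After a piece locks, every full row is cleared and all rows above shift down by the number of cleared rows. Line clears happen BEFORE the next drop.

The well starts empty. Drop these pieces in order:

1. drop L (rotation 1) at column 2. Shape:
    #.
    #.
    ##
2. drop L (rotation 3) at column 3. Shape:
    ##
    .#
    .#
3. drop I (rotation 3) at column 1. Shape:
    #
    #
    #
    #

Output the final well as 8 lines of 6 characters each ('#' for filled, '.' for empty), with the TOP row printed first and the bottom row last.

Answer: ......
......
......
......
.#....
.####.
.##.#.
.####.

Derivation:
Drop 1: L rot1 at col 2 lands with bottom-row=0; cleared 0 line(s) (total 0); column heights now [0 0 3 1 0 0], max=3
Drop 2: L rot3 at col 3 lands with bottom-row=0; cleared 0 line(s) (total 0); column heights now [0 0 3 3 3 0], max=3
Drop 3: I rot3 at col 1 lands with bottom-row=0; cleared 0 line(s) (total 0); column heights now [0 4 3 3 3 0], max=4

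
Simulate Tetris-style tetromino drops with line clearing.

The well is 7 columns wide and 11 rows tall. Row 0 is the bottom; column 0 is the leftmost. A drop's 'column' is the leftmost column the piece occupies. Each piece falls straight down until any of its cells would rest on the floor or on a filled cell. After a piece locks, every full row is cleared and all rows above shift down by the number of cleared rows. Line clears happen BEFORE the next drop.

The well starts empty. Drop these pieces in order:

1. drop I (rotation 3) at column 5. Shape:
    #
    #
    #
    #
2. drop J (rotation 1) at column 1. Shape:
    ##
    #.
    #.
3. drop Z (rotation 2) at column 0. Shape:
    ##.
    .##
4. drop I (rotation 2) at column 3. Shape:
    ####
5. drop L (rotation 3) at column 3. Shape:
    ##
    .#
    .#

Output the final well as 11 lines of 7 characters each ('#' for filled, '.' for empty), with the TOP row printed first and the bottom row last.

Answer: .......
.......
.......
...##..
....#..
....#..
##.####
.##..#.
.##..#.
.#...#.
.#...#.

Derivation:
Drop 1: I rot3 at col 5 lands with bottom-row=0; cleared 0 line(s) (total 0); column heights now [0 0 0 0 0 4 0], max=4
Drop 2: J rot1 at col 1 lands with bottom-row=0; cleared 0 line(s) (total 0); column heights now [0 3 3 0 0 4 0], max=4
Drop 3: Z rot2 at col 0 lands with bottom-row=3; cleared 0 line(s) (total 0); column heights now [5 5 4 0 0 4 0], max=5
Drop 4: I rot2 at col 3 lands with bottom-row=4; cleared 0 line(s) (total 0); column heights now [5 5 4 5 5 5 5], max=5
Drop 5: L rot3 at col 3 lands with bottom-row=5; cleared 0 line(s) (total 0); column heights now [5 5 4 8 8 5 5], max=8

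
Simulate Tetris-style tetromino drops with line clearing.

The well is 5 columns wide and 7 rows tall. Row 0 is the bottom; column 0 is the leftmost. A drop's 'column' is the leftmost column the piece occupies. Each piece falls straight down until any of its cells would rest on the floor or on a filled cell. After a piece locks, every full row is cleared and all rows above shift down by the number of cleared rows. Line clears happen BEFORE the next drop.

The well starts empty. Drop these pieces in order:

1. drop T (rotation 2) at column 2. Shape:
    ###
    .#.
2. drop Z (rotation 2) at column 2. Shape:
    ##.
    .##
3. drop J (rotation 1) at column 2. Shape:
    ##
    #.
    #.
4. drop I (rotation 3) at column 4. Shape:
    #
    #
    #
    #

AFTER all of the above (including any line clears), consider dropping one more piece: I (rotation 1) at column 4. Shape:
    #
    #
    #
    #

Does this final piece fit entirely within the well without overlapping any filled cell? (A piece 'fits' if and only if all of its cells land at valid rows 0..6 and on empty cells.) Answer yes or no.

Answer: no

Derivation:
Drop 1: T rot2 at col 2 lands with bottom-row=0; cleared 0 line(s) (total 0); column heights now [0 0 2 2 2], max=2
Drop 2: Z rot2 at col 2 lands with bottom-row=2; cleared 0 line(s) (total 0); column heights now [0 0 4 4 3], max=4
Drop 3: J rot1 at col 2 lands with bottom-row=4; cleared 0 line(s) (total 0); column heights now [0 0 7 7 3], max=7
Drop 4: I rot3 at col 4 lands with bottom-row=3; cleared 0 line(s) (total 0); column heights now [0 0 7 7 7], max=7
Test piece I rot1 at col 4 (width 1): heights before test = [0 0 7 7 7]; fits = False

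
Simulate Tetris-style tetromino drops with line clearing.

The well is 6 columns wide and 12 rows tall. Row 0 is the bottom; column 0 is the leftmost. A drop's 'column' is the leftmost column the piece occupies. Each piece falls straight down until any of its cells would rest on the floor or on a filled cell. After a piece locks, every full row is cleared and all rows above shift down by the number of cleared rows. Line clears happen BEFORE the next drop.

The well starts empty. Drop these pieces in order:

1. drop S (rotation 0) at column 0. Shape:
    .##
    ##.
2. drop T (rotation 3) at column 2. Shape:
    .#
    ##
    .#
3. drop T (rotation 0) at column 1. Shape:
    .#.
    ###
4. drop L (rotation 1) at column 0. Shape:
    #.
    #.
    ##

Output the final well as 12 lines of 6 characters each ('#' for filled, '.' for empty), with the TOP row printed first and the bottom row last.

Answer: ......
......
......
......
#.....
#.....
###...
.###..
...#..
..##..
.###..
##....

Derivation:
Drop 1: S rot0 at col 0 lands with bottom-row=0; cleared 0 line(s) (total 0); column heights now [1 2 2 0 0 0], max=2
Drop 2: T rot3 at col 2 lands with bottom-row=1; cleared 0 line(s) (total 0); column heights now [1 2 3 4 0 0], max=4
Drop 3: T rot0 at col 1 lands with bottom-row=4; cleared 0 line(s) (total 0); column heights now [1 5 6 5 0 0], max=6
Drop 4: L rot1 at col 0 lands with bottom-row=5; cleared 0 line(s) (total 0); column heights now [8 6 6 5 0 0], max=8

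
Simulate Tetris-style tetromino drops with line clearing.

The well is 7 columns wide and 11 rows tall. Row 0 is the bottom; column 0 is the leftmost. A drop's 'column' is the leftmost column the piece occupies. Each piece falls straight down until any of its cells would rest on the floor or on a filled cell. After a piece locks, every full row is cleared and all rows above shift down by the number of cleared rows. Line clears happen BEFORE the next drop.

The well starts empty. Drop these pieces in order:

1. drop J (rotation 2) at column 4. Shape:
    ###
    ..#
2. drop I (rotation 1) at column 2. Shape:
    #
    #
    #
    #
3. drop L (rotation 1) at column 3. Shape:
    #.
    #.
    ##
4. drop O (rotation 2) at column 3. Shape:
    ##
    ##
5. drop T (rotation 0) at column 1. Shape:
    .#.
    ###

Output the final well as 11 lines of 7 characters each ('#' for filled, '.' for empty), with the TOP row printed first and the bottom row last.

Answer: .......
.......
..#....
.###...
...##..
...##..
...#...
..##...
..###..
..#.###
..#...#

Derivation:
Drop 1: J rot2 at col 4 lands with bottom-row=0; cleared 0 line(s) (total 0); column heights now [0 0 0 0 2 2 2], max=2
Drop 2: I rot1 at col 2 lands with bottom-row=0; cleared 0 line(s) (total 0); column heights now [0 0 4 0 2 2 2], max=4
Drop 3: L rot1 at col 3 lands with bottom-row=2; cleared 0 line(s) (total 0); column heights now [0 0 4 5 3 2 2], max=5
Drop 4: O rot2 at col 3 lands with bottom-row=5; cleared 0 line(s) (total 0); column heights now [0 0 4 7 7 2 2], max=7
Drop 5: T rot0 at col 1 lands with bottom-row=7; cleared 0 line(s) (total 0); column heights now [0 8 9 8 7 2 2], max=9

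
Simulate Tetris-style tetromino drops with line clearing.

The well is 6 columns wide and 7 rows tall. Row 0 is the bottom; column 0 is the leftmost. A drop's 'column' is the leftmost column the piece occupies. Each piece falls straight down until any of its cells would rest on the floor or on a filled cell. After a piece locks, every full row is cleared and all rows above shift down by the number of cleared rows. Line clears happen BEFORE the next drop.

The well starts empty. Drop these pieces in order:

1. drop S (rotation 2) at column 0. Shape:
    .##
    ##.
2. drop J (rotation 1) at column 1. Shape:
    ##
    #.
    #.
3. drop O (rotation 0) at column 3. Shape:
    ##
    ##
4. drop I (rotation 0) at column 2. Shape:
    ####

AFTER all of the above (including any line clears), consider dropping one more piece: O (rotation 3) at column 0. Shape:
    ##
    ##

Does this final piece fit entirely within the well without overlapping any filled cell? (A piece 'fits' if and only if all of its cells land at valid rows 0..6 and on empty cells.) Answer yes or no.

Drop 1: S rot2 at col 0 lands with bottom-row=0; cleared 0 line(s) (total 0); column heights now [1 2 2 0 0 0], max=2
Drop 2: J rot1 at col 1 lands with bottom-row=2; cleared 0 line(s) (total 0); column heights now [1 5 5 0 0 0], max=5
Drop 3: O rot0 at col 3 lands with bottom-row=0; cleared 0 line(s) (total 0); column heights now [1 5 5 2 2 0], max=5
Drop 4: I rot0 at col 2 lands with bottom-row=5; cleared 0 line(s) (total 0); column heights now [1 5 6 6 6 6], max=6
Test piece O rot3 at col 0 (width 2): heights before test = [1 5 6 6 6 6]; fits = True

Answer: yes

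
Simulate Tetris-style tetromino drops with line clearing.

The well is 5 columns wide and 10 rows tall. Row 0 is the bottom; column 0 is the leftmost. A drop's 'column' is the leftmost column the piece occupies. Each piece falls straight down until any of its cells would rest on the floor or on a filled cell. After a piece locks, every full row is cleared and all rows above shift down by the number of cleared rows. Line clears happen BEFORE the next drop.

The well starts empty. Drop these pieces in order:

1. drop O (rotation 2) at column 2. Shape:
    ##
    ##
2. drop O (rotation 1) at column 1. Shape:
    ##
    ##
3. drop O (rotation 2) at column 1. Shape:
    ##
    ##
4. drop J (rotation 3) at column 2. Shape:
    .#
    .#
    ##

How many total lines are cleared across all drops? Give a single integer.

Answer: 0

Derivation:
Drop 1: O rot2 at col 2 lands with bottom-row=0; cleared 0 line(s) (total 0); column heights now [0 0 2 2 0], max=2
Drop 2: O rot1 at col 1 lands with bottom-row=2; cleared 0 line(s) (total 0); column heights now [0 4 4 2 0], max=4
Drop 3: O rot2 at col 1 lands with bottom-row=4; cleared 0 line(s) (total 0); column heights now [0 6 6 2 0], max=6
Drop 4: J rot3 at col 2 lands with bottom-row=6; cleared 0 line(s) (total 0); column heights now [0 6 7 9 0], max=9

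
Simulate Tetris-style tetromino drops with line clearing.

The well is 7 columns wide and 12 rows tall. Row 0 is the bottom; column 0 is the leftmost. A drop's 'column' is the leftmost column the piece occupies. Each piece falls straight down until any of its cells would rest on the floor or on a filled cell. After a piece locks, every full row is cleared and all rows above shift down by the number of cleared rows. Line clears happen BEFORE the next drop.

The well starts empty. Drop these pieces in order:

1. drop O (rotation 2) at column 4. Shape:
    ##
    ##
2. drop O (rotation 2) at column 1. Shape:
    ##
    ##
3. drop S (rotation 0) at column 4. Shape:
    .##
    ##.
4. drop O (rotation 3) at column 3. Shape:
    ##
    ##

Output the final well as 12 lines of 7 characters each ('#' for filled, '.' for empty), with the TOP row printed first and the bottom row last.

Drop 1: O rot2 at col 4 lands with bottom-row=0; cleared 0 line(s) (total 0); column heights now [0 0 0 0 2 2 0], max=2
Drop 2: O rot2 at col 1 lands with bottom-row=0; cleared 0 line(s) (total 0); column heights now [0 2 2 0 2 2 0], max=2
Drop 3: S rot0 at col 4 lands with bottom-row=2; cleared 0 line(s) (total 0); column heights now [0 2 2 0 3 4 4], max=4
Drop 4: O rot3 at col 3 lands with bottom-row=3; cleared 0 line(s) (total 0); column heights now [0 2 2 5 5 4 4], max=5

Answer: .......
.......
.......
.......
.......
.......
.......
...##..
...####
....##.
.##.##.
.##.##.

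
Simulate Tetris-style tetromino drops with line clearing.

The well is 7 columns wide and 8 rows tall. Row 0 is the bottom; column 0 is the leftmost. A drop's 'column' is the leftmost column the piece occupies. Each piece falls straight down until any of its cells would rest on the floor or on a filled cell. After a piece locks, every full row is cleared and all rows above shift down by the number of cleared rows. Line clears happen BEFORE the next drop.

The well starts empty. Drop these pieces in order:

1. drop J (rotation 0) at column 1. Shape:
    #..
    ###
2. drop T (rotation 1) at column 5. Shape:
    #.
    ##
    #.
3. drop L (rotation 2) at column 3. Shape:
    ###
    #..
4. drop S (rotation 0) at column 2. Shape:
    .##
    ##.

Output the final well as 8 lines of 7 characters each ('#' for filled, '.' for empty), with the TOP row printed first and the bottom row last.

Answer: .......
.......
...##..
..##...
...###.
...#.#.
.#...##
.###.#.

Derivation:
Drop 1: J rot0 at col 1 lands with bottom-row=0; cleared 0 line(s) (total 0); column heights now [0 2 1 1 0 0 0], max=2
Drop 2: T rot1 at col 5 lands with bottom-row=0; cleared 0 line(s) (total 0); column heights now [0 2 1 1 0 3 2], max=3
Drop 3: L rot2 at col 3 lands with bottom-row=2; cleared 0 line(s) (total 0); column heights now [0 2 1 4 4 4 2], max=4
Drop 4: S rot0 at col 2 lands with bottom-row=4; cleared 0 line(s) (total 0); column heights now [0 2 5 6 6 4 2], max=6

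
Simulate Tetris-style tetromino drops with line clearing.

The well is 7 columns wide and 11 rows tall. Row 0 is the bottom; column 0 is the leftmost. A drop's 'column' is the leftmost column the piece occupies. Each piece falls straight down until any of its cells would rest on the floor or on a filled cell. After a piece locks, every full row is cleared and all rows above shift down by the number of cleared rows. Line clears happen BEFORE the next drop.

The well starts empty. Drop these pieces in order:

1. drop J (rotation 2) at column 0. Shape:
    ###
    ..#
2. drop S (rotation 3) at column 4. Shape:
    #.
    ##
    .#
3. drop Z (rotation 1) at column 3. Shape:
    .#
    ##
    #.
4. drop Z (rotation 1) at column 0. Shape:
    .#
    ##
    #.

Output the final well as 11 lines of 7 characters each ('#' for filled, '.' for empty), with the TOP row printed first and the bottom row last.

Answer: .......
.......
.......
.......
.......
.......
.#..#..
##.##..
#..##..
###.##.
..#..#.

Derivation:
Drop 1: J rot2 at col 0 lands with bottom-row=0; cleared 0 line(s) (total 0); column heights now [2 2 2 0 0 0 0], max=2
Drop 2: S rot3 at col 4 lands with bottom-row=0; cleared 0 line(s) (total 0); column heights now [2 2 2 0 3 2 0], max=3
Drop 3: Z rot1 at col 3 lands with bottom-row=2; cleared 0 line(s) (total 0); column heights now [2 2 2 4 5 2 0], max=5
Drop 4: Z rot1 at col 0 lands with bottom-row=2; cleared 0 line(s) (total 0); column heights now [4 5 2 4 5 2 0], max=5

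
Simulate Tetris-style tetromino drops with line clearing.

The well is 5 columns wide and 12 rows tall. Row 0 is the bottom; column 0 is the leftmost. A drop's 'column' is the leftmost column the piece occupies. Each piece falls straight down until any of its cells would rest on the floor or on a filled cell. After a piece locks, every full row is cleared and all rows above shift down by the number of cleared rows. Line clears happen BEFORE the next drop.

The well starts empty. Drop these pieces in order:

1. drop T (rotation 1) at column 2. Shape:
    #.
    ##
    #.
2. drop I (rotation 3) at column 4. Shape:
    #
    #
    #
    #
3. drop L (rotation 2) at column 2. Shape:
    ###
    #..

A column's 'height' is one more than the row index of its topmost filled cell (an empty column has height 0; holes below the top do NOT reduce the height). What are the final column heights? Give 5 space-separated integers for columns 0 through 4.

Drop 1: T rot1 at col 2 lands with bottom-row=0; cleared 0 line(s) (total 0); column heights now [0 0 3 2 0], max=3
Drop 2: I rot3 at col 4 lands with bottom-row=0; cleared 0 line(s) (total 0); column heights now [0 0 3 2 4], max=4
Drop 3: L rot2 at col 2 lands with bottom-row=3; cleared 0 line(s) (total 0); column heights now [0 0 5 5 5], max=5

Answer: 0 0 5 5 5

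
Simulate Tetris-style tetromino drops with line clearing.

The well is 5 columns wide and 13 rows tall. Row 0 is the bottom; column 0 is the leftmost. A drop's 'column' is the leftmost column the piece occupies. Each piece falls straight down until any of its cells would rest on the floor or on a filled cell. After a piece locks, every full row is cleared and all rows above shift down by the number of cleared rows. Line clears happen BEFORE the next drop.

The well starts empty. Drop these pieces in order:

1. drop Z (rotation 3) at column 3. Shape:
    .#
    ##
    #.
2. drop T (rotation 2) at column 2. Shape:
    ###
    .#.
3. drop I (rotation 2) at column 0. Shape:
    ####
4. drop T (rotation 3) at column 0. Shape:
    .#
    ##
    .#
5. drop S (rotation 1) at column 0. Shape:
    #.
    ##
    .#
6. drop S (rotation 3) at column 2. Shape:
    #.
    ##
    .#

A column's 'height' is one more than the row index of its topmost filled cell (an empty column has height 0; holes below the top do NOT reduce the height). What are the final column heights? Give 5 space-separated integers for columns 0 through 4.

Drop 1: Z rot3 at col 3 lands with bottom-row=0; cleared 0 line(s) (total 0); column heights now [0 0 0 2 3], max=3
Drop 2: T rot2 at col 2 lands with bottom-row=2; cleared 0 line(s) (total 0); column heights now [0 0 4 4 4], max=4
Drop 3: I rot2 at col 0 lands with bottom-row=4; cleared 0 line(s) (total 0); column heights now [5 5 5 5 4], max=5
Drop 4: T rot3 at col 0 lands with bottom-row=5; cleared 0 line(s) (total 0); column heights now [7 8 5 5 4], max=8
Drop 5: S rot1 at col 0 lands with bottom-row=8; cleared 0 line(s) (total 0); column heights now [11 10 5 5 4], max=11
Drop 6: S rot3 at col 2 lands with bottom-row=5; cleared 0 line(s) (total 0); column heights now [11 10 8 7 4], max=11

Answer: 11 10 8 7 4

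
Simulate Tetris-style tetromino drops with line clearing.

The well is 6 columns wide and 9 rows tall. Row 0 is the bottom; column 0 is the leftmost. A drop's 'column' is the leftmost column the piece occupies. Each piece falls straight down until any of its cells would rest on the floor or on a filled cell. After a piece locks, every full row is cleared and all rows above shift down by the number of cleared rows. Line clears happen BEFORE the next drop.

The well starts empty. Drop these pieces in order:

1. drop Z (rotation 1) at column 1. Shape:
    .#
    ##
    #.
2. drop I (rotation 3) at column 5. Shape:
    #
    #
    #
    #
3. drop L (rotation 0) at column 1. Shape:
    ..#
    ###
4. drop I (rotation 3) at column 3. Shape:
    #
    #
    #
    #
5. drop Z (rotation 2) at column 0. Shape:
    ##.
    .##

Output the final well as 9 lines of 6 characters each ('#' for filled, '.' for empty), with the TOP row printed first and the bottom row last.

Answer: ...#..
...#..
...#..
##.#..
.###..
.###.#
..#..#
.##..#
.#...#

Derivation:
Drop 1: Z rot1 at col 1 lands with bottom-row=0; cleared 0 line(s) (total 0); column heights now [0 2 3 0 0 0], max=3
Drop 2: I rot3 at col 5 lands with bottom-row=0; cleared 0 line(s) (total 0); column heights now [0 2 3 0 0 4], max=4
Drop 3: L rot0 at col 1 lands with bottom-row=3; cleared 0 line(s) (total 0); column heights now [0 4 4 5 0 4], max=5
Drop 4: I rot3 at col 3 lands with bottom-row=5; cleared 0 line(s) (total 0); column heights now [0 4 4 9 0 4], max=9
Drop 5: Z rot2 at col 0 lands with bottom-row=4; cleared 0 line(s) (total 0); column heights now [6 6 5 9 0 4], max=9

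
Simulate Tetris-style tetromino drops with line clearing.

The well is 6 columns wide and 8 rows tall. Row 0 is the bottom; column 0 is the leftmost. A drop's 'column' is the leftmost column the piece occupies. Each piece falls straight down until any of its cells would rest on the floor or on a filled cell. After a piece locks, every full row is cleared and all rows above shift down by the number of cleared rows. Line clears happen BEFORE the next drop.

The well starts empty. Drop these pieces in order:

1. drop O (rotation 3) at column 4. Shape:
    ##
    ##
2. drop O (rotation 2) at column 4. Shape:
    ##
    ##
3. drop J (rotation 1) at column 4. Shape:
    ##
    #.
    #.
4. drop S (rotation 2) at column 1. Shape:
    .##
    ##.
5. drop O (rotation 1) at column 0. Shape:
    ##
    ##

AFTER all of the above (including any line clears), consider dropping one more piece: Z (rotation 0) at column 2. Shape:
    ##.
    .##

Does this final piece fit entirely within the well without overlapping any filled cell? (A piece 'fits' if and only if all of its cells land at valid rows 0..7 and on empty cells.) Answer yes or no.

Drop 1: O rot3 at col 4 lands with bottom-row=0; cleared 0 line(s) (total 0); column heights now [0 0 0 0 2 2], max=2
Drop 2: O rot2 at col 4 lands with bottom-row=2; cleared 0 line(s) (total 0); column heights now [0 0 0 0 4 4], max=4
Drop 3: J rot1 at col 4 lands with bottom-row=4; cleared 0 line(s) (total 0); column heights now [0 0 0 0 7 7], max=7
Drop 4: S rot2 at col 1 lands with bottom-row=0; cleared 0 line(s) (total 0); column heights now [0 1 2 2 7 7], max=7
Drop 5: O rot1 at col 0 lands with bottom-row=1; cleared 1 line(s) (total 1); column heights now [2 2 1 0 6 6], max=6
Test piece Z rot0 at col 2 (width 3): heights before test = [2 2 1 0 6 6]; fits = True

Answer: yes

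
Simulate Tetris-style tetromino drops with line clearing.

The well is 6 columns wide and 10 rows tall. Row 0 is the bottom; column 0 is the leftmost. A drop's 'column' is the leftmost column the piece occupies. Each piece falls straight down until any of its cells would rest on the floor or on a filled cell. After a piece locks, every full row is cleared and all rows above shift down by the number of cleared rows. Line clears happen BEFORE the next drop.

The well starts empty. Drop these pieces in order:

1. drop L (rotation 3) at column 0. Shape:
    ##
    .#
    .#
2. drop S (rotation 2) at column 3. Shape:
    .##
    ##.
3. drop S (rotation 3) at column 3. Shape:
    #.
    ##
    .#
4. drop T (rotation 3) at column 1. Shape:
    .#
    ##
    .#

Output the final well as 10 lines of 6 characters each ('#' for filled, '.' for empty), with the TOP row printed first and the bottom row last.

Answer: ......
......
......
......
......
..##..
.####.
###.#.
.#..##
.#.##.

Derivation:
Drop 1: L rot3 at col 0 lands with bottom-row=0; cleared 0 line(s) (total 0); column heights now [3 3 0 0 0 0], max=3
Drop 2: S rot2 at col 3 lands with bottom-row=0; cleared 0 line(s) (total 0); column heights now [3 3 0 1 2 2], max=3
Drop 3: S rot3 at col 3 lands with bottom-row=2; cleared 0 line(s) (total 0); column heights now [3 3 0 5 4 2], max=5
Drop 4: T rot3 at col 1 lands with bottom-row=2; cleared 0 line(s) (total 0); column heights now [3 4 5 5 4 2], max=5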